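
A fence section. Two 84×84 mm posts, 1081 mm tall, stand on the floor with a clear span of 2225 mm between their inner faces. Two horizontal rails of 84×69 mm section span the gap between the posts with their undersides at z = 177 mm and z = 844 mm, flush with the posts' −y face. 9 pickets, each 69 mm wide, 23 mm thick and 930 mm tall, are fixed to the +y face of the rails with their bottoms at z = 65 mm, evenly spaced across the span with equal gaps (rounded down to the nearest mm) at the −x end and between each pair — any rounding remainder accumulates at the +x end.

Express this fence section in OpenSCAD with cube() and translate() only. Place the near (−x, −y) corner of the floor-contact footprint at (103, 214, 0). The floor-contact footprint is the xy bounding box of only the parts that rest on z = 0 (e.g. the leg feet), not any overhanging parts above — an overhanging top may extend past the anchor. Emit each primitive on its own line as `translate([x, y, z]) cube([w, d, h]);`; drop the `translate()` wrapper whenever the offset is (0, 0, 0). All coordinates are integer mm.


translate([103, 214, 0]) cube([84, 84, 1081]);
translate([2412, 214, 0]) cube([84, 84, 1081]);
translate([187, 214, 177]) cube([2225, 84, 69]);
translate([187, 214, 844]) cube([2225, 84, 69]);
translate([347, 298, 65]) cube([69, 23, 930]);
translate([576, 298, 65]) cube([69, 23, 930]);
translate([805, 298, 65]) cube([69, 23, 930]);
translate([1034, 298, 65]) cube([69, 23, 930]);
translate([1263, 298, 65]) cube([69, 23, 930]);
translate([1492, 298, 65]) cube([69, 23, 930]);
translate([1721, 298, 65]) cube([69, 23, 930]);
translate([1950, 298, 65]) cube([69, 23, 930]);
translate([2179, 298, 65]) cube([69, 23, 930]);


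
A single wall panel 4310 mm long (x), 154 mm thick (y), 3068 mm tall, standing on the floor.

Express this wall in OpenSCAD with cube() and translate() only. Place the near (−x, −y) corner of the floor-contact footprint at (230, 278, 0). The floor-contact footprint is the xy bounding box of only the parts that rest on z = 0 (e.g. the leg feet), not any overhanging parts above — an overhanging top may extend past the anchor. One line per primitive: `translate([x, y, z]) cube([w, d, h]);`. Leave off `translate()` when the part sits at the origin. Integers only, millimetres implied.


translate([230, 278, 0]) cube([4310, 154, 3068]);


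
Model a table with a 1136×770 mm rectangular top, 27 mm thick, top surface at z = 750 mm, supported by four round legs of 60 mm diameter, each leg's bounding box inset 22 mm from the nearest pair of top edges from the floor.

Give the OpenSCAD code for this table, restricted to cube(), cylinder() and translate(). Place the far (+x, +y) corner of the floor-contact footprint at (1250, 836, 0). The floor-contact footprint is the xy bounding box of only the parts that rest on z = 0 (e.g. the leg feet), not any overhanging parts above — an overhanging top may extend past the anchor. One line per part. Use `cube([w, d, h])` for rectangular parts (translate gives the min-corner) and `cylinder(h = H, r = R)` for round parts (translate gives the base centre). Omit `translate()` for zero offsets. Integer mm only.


translate([136, 88, 723]) cube([1136, 770, 27]);
translate([188, 140, 0]) cylinder(h = 723, r = 30);
translate([1220, 140, 0]) cylinder(h = 723, r = 30);
translate([188, 806, 0]) cylinder(h = 723, r = 30);
translate([1220, 806, 0]) cylinder(h = 723, r = 30);


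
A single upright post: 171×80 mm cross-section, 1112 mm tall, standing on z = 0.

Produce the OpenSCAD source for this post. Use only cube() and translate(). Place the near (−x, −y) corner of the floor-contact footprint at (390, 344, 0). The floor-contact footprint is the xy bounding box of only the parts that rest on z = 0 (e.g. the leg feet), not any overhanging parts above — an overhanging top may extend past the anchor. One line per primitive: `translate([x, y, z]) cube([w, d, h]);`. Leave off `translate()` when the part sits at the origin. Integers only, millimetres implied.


translate([390, 344, 0]) cube([171, 80, 1112]);


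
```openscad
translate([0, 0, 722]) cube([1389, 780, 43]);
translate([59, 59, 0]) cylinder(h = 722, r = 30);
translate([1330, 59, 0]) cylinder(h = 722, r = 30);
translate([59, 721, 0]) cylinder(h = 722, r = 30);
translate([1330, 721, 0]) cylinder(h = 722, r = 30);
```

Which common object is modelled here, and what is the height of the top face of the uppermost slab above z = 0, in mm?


A table. The table height is 765 mm.

A 1389×780×43 slab sits at z = 722 on four Ø60 mm round legs — a table. The top surface is at 722 + 43 = 765 mm.


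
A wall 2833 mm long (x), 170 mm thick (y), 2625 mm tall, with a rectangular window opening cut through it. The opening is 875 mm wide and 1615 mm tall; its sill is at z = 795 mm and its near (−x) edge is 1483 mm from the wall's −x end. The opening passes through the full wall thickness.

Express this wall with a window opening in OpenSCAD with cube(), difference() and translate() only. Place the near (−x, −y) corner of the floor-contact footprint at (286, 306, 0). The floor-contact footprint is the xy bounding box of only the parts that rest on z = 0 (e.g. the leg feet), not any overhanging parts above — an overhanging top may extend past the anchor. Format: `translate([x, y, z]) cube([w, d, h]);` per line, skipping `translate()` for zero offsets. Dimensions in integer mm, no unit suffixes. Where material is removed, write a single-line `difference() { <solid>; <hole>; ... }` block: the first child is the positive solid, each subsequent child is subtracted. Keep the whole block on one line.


difference() { translate([286, 306, 0]) cube([2833, 170, 2625]); translate([1769, 306, 795]) cube([875, 170, 1615]); }


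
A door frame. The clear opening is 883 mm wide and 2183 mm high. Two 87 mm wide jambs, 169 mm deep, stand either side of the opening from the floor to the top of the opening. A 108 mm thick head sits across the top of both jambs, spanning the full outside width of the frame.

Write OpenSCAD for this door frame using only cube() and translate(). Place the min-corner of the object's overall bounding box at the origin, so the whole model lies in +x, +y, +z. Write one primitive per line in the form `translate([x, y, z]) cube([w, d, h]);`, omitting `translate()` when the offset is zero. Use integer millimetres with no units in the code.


cube([87, 169, 2183]);
translate([970, 0, 0]) cube([87, 169, 2183]);
translate([0, 0, 2183]) cube([1057, 169, 108]);


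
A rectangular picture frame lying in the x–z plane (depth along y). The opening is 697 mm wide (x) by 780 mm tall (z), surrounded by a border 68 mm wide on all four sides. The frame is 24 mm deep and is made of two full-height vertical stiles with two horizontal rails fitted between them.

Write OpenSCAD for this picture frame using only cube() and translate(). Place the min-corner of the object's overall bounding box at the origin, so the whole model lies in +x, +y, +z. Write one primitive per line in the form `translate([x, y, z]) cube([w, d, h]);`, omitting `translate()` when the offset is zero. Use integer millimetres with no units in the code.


cube([68, 24, 916]);
translate([765, 0, 0]) cube([68, 24, 916]);
translate([68, 0, 0]) cube([697, 24, 68]);
translate([68, 0, 848]) cube([697, 24, 68]);


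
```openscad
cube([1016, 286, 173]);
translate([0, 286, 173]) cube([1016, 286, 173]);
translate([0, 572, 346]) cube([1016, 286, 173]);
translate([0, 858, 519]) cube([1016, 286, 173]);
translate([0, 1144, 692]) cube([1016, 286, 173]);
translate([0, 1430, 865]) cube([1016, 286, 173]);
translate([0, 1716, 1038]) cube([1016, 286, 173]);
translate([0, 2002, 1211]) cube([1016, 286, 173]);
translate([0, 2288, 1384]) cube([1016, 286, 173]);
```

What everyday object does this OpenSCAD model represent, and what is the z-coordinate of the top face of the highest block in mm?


A staircase. The total rise is 1557 mm.

9 identical blocks, each offset up and back from the previous — a staircase. Each step is 173 mm tall and there are 9 of them, so the total rise is 9 × 173 = 1557 mm.


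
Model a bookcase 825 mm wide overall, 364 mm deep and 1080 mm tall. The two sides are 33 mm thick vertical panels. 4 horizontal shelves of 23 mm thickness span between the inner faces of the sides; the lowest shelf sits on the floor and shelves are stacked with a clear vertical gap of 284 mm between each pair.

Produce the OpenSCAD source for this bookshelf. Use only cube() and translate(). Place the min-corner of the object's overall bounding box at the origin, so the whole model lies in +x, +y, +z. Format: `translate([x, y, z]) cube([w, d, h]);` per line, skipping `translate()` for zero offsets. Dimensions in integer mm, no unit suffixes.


cube([33, 364, 1080]);
translate([792, 0, 0]) cube([33, 364, 1080]);
translate([33, 0, 0]) cube([759, 364, 23]);
translate([33, 0, 307]) cube([759, 364, 23]);
translate([33, 0, 614]) cube([759, 364, 23]);
translate([33, 0, 921]) cube([759, 364, 23]);


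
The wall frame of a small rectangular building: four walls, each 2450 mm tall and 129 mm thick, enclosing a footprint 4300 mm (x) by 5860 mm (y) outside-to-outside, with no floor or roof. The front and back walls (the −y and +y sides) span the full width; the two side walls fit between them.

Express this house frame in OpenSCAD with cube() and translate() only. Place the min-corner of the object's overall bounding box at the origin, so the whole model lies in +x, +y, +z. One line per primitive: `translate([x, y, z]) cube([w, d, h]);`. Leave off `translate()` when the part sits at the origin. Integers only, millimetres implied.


cube([4300, 129, 2450]);
translate([0, 5731, 0]) cube([4300, 129, 2450]);
translate([0, 129, 0]) cube([129, 5602, 2450]);
translate([4171, 129, 0]) cube([129, 5602, 2450]);


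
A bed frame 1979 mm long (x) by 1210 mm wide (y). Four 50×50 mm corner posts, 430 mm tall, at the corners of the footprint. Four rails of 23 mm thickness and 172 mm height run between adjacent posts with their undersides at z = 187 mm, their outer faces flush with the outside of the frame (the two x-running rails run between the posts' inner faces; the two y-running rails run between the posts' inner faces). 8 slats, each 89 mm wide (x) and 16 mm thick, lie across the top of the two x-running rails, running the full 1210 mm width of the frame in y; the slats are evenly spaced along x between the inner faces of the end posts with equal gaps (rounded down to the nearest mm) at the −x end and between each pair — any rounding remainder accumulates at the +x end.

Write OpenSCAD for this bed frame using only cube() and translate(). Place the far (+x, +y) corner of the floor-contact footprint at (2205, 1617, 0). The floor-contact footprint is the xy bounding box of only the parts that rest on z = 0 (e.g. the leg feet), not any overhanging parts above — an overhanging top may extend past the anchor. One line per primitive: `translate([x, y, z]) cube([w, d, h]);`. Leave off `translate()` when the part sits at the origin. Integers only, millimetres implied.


translate([226, 407, 0]) cube([50, 50, 430]);
translate([226, 1567, 0]) cube([50, 50, 430]);
translate([2155, 407, 0]) cube([50, 50, 430]);
translate([2155, 1567, 0]) cube([50, 50, 430]);
translate([276, 407, 187]) cube([1879, 23, 172]);
translate([276, 1594, 187]) cube([1879, 23, 172]);
translate([226, 457, 187]) cube([23, 1110, 172]);
translate([2182, 457, 187]) cube([23, 1110, 172]);
translate([405, 407, 359]) cube([89, 1210, 16]);
translate([623, 407, 359]) cube([89, 1210, 16]);
translate([841, 407, 359]) cube([89, 1210, 16]);
translate([1059, 407, 359]) cube([89, 1210, 16]);
translate([1277, 407, 359]) cube([89, 1210, 16]);
translate([1495, 407, 359]) cube([89, 1210, 16]);
translate([1713, 407, 359]) cube([89, 1210, 16]);
translate([1931, 407, 359]) cube([89, 1210, 16]);


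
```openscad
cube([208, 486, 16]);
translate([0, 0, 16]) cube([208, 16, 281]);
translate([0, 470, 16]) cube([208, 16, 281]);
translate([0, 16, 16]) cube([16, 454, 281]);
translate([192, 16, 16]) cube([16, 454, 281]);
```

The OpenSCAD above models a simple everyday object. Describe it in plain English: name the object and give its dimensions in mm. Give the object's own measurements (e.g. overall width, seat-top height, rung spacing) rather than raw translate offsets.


An open-topped rectangular box: outside dimensions 208×486×297 mm, with a uniform wall and base thickness of 16 mm. The base is a full 208×486 slab on the floor; four walls sit on top of the base. The front and back walls (the −y and +y sides) span the full width; the two side walls fit between them.


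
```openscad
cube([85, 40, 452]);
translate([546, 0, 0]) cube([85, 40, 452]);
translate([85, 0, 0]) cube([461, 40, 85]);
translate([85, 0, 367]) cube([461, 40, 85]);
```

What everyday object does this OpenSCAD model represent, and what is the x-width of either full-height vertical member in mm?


A picture frame. The border width is 85 mm.

Four thin pieces enclosing a rectangular opening — a picture frame. The two full-height stiles are 452 mm tall; the top rail sits at z = 367 and is 85 mm tall, so the border above the opening is 452 − 367 = 85 mm, matching the stile x-width.


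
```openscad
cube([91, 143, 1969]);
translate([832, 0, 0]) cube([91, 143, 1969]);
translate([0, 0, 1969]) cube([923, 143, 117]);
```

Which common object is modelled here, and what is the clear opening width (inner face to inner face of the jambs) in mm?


A door frame. The clear opening width is 741 mm.

Two 1969 mm tall posts with a header on top — a door frame. The left jamb is 91 mm wide at x = 0; the right jamb starts at x = 832. The clear opening is 832 − 91 = 741 mm.


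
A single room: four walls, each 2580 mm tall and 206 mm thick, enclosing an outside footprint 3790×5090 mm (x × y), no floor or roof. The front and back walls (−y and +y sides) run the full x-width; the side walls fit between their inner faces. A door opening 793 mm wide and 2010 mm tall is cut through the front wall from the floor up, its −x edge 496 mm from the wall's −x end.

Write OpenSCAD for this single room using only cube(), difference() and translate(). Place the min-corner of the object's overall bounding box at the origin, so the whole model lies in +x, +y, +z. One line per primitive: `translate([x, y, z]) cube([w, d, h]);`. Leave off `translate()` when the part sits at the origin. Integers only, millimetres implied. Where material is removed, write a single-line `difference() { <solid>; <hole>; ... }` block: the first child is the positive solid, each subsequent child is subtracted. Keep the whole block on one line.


difference() { cube([3790, 206, 2580]); translate([496, 0, 0]) cube([793, 206, 2010]); }
translate([0, 4884, 0]) cube([3790, 206, 2580]);
translate([0, 206, 0]) cube([206, 4678, 2580]);
translate([3584, 206, 0]) cube([206, 4678, 2580]);


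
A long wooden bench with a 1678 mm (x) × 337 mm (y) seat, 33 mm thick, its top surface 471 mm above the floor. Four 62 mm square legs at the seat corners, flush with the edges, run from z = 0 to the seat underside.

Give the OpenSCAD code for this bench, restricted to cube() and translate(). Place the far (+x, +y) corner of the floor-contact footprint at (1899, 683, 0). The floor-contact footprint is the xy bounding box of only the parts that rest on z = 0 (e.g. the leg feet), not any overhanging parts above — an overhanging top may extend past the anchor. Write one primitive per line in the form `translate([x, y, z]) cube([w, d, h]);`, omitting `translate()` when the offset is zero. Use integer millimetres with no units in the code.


translate([221, 346, 438]) cube([1678, 337, 33]);
translate([221, 346, 0]) cube([62, 62, 438]);
translate([221, 621, 0]) cube([62, 62, 438]);
translate([1837, 346, 0]) cube([62, 62, 438]);
translate([1837, 621, 0]) cube([62, 62, 438]);


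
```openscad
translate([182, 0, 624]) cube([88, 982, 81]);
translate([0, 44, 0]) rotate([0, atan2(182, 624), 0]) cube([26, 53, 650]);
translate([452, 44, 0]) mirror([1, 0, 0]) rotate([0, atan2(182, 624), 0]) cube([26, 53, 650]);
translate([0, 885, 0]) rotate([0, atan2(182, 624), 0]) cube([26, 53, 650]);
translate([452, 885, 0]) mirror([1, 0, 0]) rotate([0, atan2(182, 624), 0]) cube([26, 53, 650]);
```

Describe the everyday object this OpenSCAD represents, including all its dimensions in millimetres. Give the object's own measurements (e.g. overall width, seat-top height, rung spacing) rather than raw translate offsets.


A sawhorse. A 88×982×81 mm beam (x, y, z) sits on two A-frame leg pairs. Each pair is two raked legs of 26×53 mm section (53 mm along y) splaying symmetrically in x. Each leg rises 624 mm vertically over 182 mm of horizontal reach and is 650 mm long along its own axis. Every leg's outer bottom edge rests on the floor and its outer top edge meets a bottom edge of the beam — the left legs (tilting toward +x) meet the beam's −x bottom edge, the right legs (their mirror images, tilting toward −x) meet its +x bottom edge — so the leg tops tuck under the beam, the beam's underside is 624 mm above the floor, and the feet are 452 mm apart outside-to-outside with the beam centred between them. The two leg pairs are set in 44 mm from either end of the beam.


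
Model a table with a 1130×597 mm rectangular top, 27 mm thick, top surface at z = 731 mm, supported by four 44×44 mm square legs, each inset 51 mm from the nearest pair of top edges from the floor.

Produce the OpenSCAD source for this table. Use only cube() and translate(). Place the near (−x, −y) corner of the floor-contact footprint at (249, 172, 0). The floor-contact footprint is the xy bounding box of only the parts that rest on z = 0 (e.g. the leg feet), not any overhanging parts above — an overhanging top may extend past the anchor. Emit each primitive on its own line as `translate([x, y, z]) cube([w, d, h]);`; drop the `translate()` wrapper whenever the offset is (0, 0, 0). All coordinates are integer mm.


translate([198, 121, 704]) cube([1130, 597, 27]);
translate([249, 172, 0]) cube([44, 44, 704]);
translate([1233, 172, 0]) cube([44, 44, 704]);
translate([249, 623, 0]) cube([44, 44, 704]);
translate([1233, 623, 0]) cube([44, 44, 704]);


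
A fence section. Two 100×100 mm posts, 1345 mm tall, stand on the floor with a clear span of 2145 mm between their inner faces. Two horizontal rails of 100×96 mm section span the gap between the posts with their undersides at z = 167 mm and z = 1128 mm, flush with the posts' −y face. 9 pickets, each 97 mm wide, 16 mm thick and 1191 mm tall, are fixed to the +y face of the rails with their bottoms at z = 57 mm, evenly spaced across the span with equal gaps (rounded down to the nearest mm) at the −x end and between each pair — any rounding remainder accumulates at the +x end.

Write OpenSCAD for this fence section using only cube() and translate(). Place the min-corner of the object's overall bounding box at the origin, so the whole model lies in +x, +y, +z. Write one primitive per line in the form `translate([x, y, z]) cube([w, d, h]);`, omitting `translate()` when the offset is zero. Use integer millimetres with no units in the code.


cube([100, 100, 1345]);
translate([2245, 0, 0]) cube([100, 100, 1345]);
translate([100, 0, 167]) cube([2145, 100, 96]);
translate([100, 0, 1128]) cube([2145, 100, 96]);
translate([227, 100, 57]) cube([97, 16, 1191]);
translate([451, 100, 57]) cube([97, 16, 1191]);
translate([675, 100, 57]) cube([97, 16, 1191]);
translate([899, 100, 57]) cube([97, 16, 1191]);
translate([1123, 100, 57]) cube([97, 16, 1191]);
translate([1347, 100, 57]) cube([97, 16, 1191]);
translate([1571, 100, 57]) cube([97, 16, 1191]);
translate([1795, 100, 57]) cube([97, 16, 1191]);
translate([2019, 100, 57]) cube([97, 16, 1191]);


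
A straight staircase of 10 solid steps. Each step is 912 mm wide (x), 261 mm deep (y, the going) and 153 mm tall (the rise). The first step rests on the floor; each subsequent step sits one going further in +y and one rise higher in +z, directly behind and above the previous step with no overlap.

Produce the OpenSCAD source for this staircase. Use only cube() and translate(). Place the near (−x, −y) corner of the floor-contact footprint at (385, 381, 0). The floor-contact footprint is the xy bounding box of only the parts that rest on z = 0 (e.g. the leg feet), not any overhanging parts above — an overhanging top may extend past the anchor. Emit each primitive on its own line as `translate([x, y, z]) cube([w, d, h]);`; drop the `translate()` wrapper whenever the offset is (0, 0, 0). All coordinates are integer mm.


translate([385, 381, 0]) cube([912, 261, 153]);
translate([385, 642, 153]) cube([912, 261, 153]);
translate([385, 903, 306]) cube([912, 261, 153]);
translate([385, 1164, 459]) cube([912, 261, 153]);
translate([385, 1425, 612]) cube([912, 261, 153]);
translate([385, 1686, 765]) cube([912, 261, 153]);
translate([385, 1947, 918]) cube([912, 261, 153]);
translate([385, 2208, 1071]) cube([912, 261, 153]);
translate([385, 2469, 1224]) cube([912, 261, 153]);
translate([385, 2730, 1377]) cube([912, 261, 153]);


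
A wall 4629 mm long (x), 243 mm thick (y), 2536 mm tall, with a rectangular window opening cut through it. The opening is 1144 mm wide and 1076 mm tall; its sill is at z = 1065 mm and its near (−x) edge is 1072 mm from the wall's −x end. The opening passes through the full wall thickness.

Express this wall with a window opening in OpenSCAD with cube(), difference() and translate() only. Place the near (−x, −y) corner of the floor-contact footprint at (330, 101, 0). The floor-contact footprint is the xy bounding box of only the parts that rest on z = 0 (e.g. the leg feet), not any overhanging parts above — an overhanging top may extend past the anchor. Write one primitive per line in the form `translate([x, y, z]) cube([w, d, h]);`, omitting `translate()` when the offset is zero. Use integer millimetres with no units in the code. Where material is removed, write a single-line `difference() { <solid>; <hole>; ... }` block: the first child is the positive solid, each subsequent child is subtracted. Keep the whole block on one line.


difference() { translate([330, 101, 0]) cube([4629, 243, 2536]); translate([1402, 101, 1065]) cube([1144, 243, 1076]); }


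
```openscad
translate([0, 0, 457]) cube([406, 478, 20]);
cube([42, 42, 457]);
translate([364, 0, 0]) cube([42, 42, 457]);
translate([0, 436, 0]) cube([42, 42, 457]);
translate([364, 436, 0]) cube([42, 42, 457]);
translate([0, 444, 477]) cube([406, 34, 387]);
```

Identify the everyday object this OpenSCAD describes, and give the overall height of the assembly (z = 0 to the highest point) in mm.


A chair. The overall height is 864 mm.

A slab on four corner posts with a tall panel at the back — a chair. The seat slab sits at z = 457 with thickness 20, and the 387 mm backrest starts at the seat top, so the overall height is 457 + 20 + 387 = 864 mm.


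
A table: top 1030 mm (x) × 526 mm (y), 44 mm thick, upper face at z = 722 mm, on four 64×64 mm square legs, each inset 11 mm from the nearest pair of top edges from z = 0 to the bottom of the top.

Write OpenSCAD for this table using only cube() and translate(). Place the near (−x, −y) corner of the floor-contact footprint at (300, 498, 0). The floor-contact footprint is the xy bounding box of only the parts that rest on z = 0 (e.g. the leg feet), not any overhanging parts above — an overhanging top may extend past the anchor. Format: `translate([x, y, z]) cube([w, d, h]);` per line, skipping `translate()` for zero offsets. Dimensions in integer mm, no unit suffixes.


// leg_h = 722 - 44 = 678
translate([289, 487, 678]) cube([1030, 526, 44]);
translate([300, 498, 0]) cube([64, 64, 678]);
translate([1244, 498, 0]) cube([64, 64, 678]);
translate([300, 938, 0]) cube([64, 64, 678]);
translate([1244, 938, 0]) cube([64, 64, 678]);


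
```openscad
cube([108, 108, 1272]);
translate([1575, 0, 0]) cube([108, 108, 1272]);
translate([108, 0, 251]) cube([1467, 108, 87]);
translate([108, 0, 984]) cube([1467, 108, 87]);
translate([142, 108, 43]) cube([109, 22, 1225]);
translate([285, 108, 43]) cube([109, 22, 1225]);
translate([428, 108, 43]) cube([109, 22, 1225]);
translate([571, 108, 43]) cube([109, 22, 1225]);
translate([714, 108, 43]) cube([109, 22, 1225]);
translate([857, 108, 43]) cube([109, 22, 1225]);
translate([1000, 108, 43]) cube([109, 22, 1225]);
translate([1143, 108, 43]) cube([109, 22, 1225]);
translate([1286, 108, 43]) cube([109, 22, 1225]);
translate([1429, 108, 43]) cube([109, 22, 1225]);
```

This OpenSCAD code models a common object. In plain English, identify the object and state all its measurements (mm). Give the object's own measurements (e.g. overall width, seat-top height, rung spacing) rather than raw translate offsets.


A fence section. Two 108×108 mm posts, 1272 mm tall, stand on the floor with a clear span of 1467 mm between their inner faces. Two horizontal rails of 108×87 mm section span the gap between the posts with their undersides at z = 251 mm and z = 984 mm, flush with the posts' −y face. 10 pickets, each 109 mm wide, 22 mm thick and 1225 mm tall, are fixed to the +y face of the rails with their bottoms at z = 43 mm, spaced across the span with a 34 mm gap after the −x post and between neighbouring pickets, with 37 mm left before the +x post.


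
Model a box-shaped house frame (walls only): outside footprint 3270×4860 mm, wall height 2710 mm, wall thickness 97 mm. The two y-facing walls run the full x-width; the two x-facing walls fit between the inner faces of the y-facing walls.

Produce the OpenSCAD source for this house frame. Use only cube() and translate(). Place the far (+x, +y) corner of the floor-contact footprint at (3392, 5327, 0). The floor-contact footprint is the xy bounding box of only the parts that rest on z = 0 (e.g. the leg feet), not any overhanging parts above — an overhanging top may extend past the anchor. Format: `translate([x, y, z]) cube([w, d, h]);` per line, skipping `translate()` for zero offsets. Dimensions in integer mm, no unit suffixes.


translate([122, 467, 0]) cube([3270, 97, 2710]);
translate([122, 5230, 0]) cube([3270, 97, 2710]);
translate([122, 564, 0]) cube([97, 4666, 2710]);
translate([3295, 564, 0]) cube([97, 4666, 2710]);


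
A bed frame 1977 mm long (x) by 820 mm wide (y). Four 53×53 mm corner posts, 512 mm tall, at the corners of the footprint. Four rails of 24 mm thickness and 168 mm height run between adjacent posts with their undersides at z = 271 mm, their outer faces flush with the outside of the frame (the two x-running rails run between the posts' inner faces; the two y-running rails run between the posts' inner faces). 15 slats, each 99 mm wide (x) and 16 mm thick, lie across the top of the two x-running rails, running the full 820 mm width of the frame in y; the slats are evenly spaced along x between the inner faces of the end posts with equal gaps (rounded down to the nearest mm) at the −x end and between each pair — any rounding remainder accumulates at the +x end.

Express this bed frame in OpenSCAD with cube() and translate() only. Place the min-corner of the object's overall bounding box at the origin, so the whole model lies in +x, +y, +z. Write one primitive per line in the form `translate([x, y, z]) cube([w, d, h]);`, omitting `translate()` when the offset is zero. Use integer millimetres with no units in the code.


// slat z = rail_z + rail_h = 271 + 168 = 439
// slat gap = ⌊(1871 − 15·99) / 16⌋ = 24
cube([53, 53, 512]);
translate([0, 767, 0]) cube([53, 53, 512]);
translate([1924, 0, 0]) cube([53, 53, 512]);
translate([1924, 767, 0]) cube([53, 53, 512]);
translate([53, 0, 271]) cube([1871, 24, 168]);
translate([53, 796, 271]) cube([1871, 24, 168]);
translate([0, 53, 271]) cube([24, 714, 168]);
translate([1953, 53, 271]) cube([24, 714, 168]);
translate([77, 0, 439]) cube([99, 820, 16]);
translate([200, 0, 439]) cube([99, 820, 16]);
translate([323, 0, 439]) cube([99, 820, 16]);
translate([446, 0, 439]) cube([99, 820, 16]);
translate([569, 0, 439]) cube([99, 820, 16]);
translate([692, 0, 439]) cube([99, 820, 16]);
translate([815, 0, 439]) cube([99, 820, 16]);
translate([938, 0, 439]) cube([99, 820, 16]);
translate([1061, 0, 439]) cube([99, 820, 16]);
translate([1184, 0, 439]) cube([99, 820, 16]);
translate([1307, 0, 439]) cube([99, 820, 16]);
translate([1430, 0, 439]) cube([99, 820, 16]);
translate([1553, 0, 439]) cube([99, 820, 16]);
translate([1676, 0, 439]) cube([99, 820, 16]);
translate([1799, 0, 439]) cube([99, 820, 16]);


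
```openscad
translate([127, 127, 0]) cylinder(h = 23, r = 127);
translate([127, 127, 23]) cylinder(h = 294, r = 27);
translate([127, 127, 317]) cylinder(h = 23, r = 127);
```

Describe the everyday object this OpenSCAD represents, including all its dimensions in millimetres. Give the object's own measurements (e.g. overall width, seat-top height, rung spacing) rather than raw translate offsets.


A spool: two coaxial disc flanges of radius 127 mm and thickness 23 mm, joined by a core cylinder of radius 27 mm and height 294 mm. The lower flange rests on z = 0 and the three cylinders share a vertical axis.


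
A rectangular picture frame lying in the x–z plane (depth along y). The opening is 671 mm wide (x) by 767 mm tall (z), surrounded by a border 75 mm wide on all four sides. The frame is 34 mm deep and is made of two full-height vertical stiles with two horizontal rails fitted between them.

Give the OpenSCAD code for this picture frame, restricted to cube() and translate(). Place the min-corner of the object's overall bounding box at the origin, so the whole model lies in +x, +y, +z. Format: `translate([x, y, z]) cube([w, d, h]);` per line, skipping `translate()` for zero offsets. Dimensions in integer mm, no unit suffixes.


cube([75, 34, 917]);
translate([746, 0, 0]) cube([75, 34, 917]);
translate([75, 0, 0]) cube([671, 34, 75]);
translate([75, 0, 842]) cube([671, 34, 75]);


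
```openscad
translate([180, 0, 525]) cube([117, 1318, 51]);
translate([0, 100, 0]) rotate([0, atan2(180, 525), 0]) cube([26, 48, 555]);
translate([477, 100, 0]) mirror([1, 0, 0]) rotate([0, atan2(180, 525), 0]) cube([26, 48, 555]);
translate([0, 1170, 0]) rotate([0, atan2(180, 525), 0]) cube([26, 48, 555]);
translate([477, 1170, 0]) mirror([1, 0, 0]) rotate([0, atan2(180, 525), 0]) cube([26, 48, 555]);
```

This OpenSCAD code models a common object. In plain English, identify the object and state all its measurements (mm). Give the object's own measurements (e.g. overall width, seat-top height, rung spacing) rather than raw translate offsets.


A sawhorse. A 117×1318×51 mm beam (x, y, z) sits on two A-frame leg pairs. Each pair is two raked legs of 26×48 mm section (48 mm along y) splaying symmetrically in x. Each leg rises 525 mm vertically over 180 mm of horizontal reach and is 555 mm long along its own axis. Every leg's outer bottom edge rests on the floor and its outer top edge meets a bottom edge of the beam — the left legs (tilting toward +x) meet the beam's −x bottom edge, the right legs (their mirror images, tilting toward −x) meet its +x bottom edge — so the leg tops tuck under the beam, the beam's underside is 525 mm above the floor, and the feet are 477 mm apart outside-to-outside with the beam centred between them. The two leg pairs are set in 100 mm from either end of the beam.


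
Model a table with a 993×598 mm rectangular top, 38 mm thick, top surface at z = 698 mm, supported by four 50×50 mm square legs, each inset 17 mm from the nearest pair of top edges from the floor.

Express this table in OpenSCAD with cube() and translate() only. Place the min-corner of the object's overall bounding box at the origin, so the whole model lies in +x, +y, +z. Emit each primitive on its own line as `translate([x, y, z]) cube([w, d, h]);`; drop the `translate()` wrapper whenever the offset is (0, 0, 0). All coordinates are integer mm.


translate([0, 0, 660]) cube([993, 598, 38]);
translate([17, 17, 0]) cube([50, 50, 660]);
translate([926, 17, 0]) cube([50, 50, 660]);
translate([17, 531, 0]) cube([50, 50, 660]);
translate([926, 531, 0]) cube([50, 50, 660]);


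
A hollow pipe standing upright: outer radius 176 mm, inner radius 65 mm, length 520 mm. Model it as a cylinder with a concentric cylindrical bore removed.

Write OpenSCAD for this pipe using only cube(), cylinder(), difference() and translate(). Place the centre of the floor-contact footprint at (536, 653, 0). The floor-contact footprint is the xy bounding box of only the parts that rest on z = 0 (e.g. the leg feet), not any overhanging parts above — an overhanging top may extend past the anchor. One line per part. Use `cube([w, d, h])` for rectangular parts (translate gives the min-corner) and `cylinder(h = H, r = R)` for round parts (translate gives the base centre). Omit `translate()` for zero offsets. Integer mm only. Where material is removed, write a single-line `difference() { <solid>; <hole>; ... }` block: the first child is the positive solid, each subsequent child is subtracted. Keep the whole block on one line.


difference() { translate([536, 653, 0]) cylinder(h = 520, r = 176); translate([536, 653, 0]) cylinder(h = 520, r = 65); }


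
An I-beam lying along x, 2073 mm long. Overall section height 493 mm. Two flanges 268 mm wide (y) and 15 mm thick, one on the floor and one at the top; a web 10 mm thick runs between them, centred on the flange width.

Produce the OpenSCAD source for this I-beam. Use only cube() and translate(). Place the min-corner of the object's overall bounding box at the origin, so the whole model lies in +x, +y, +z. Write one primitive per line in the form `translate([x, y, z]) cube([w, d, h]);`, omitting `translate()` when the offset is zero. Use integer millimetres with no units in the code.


cube([2073, 268, 15]);
translate([0, 129, 15]) cube([2073, 10, 463]);
translate([0, 0, 478]) cube([2073, 268, 15]);


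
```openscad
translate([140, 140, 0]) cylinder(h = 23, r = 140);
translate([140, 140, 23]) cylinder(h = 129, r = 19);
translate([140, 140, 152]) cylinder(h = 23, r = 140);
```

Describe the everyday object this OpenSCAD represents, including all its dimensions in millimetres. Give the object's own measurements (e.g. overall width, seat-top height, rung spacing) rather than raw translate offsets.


A spool: two coaxial disc flanges of radius 140 mm and thickness 23 mm, joined by a core cylinder of radius 19 mm and height 129 mm. The lower flange rests on z = 0 and the three cylinders share a vertical axis.


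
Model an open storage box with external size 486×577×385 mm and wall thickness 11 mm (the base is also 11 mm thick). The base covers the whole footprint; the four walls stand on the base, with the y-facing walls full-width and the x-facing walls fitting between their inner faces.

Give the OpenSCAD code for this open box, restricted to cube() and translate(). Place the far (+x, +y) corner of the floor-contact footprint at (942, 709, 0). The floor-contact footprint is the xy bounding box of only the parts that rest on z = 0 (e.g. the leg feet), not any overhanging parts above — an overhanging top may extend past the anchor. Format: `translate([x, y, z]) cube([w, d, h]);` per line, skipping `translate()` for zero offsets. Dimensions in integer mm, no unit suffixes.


translate([456, 132, 0]) cube([486, 577, 11]);
translate([456, 132, 11]) cube([486, 11, 374]);
translate([456, 698, 11]) cube([486, 11, 374]);
translate([456, 143, 11]) cube([11, 555, 374]);
translate([931, 143, 11]) cube([11, 555, 374]);


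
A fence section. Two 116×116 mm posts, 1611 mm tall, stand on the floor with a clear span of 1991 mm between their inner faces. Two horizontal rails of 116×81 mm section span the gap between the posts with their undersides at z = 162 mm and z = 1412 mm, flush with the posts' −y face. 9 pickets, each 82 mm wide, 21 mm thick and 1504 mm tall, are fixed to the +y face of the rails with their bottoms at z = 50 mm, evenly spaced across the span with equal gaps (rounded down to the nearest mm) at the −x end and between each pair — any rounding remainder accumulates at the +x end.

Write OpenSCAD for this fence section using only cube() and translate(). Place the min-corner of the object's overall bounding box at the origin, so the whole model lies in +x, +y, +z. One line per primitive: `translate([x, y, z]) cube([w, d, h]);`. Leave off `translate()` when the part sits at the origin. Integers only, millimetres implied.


cube([116, 116, 1611]);
translate([2107, 0, 0]) cube([116, 116, 1611]);
translate([116, 0, 162]) cube([1991, 116, 81]);
translate([116, 0, 1412]) cube([1991, 116, 81]);
translate([241, 116, 50]) cube([82, 21, 1504]);
translate([448, 116, 50]) cube([82, 21, 1504]);
translate([655, 116, 50]) cube([82, 21, 1504]);
translate([862, 116, 50]) cube([82, 21, 1504]);
translate([1069, 116, 50]) cube([82, 21, 1504]);
translate([1276, 116, 50]) cube([82, 21, 1504]);
translate([1483, 116, 50]) cube([82, 21, 1504]);
translate([1690, 116, 50]) cube([82, 21, 1504]);
translate([1897, 116, 50]) cube([82, 21, 1504]);


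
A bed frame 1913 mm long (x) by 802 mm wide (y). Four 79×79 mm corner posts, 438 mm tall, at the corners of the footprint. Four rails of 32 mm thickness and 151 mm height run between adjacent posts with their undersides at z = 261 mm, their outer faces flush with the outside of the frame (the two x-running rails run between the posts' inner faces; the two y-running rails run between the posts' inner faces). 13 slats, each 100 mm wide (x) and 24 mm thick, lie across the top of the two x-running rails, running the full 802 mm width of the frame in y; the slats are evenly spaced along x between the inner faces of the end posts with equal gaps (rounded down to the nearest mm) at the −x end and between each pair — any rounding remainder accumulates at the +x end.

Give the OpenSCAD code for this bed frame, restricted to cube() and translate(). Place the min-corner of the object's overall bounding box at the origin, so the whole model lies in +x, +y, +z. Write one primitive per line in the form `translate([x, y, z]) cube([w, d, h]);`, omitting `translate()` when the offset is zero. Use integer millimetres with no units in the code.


cube([79, 79, 438]);
translate([0, 723, 0]) cube([79, 79, 438]);
translate([1834, 0, 0]) cube([79, 79, 438]);
translate([1834, 723, 0]) cube([79, 79, 438]);
translate([79, 0, 261]) cube([1755, 32, 151]);
translate([79, 770, 261]) cube([1755, 32, 151]);
translate([0, 79, 261]) cube([32, 644, 151]);
translate([1881, 79, 261]) cube([32, 644, 151]);
translate([111, 0, 412]) cube([100, 802, 24]);
translate([243, 0, 412]) cube([100, 802, 24]);
translate([375, 0, 412]) cube([100, 802, 24]);
translate([507, 0, 412]) cube([100, 802, 24]);
translate([639, 0, 412]) cube([100, 802, 24]);
translate([771, 0, 412]) cube([100, 802, 24]);
translate([903, 0, 412]) cube([100, 802, 24]);
translate([1035, 0, 412]) cube([100, 802, 24]);
translate([1167, 0, 412]) cube([100, 802, 24]);
translate([1299, 0, 412]) cube([100, 802, 24]);
translate([1431, 0, 412]) cube([100, 802, 24]);
translate([1563, 0, 412]) cube([100, 802, 24]);
translate([1695, 0, 412]) cube([100, 802, 24]);


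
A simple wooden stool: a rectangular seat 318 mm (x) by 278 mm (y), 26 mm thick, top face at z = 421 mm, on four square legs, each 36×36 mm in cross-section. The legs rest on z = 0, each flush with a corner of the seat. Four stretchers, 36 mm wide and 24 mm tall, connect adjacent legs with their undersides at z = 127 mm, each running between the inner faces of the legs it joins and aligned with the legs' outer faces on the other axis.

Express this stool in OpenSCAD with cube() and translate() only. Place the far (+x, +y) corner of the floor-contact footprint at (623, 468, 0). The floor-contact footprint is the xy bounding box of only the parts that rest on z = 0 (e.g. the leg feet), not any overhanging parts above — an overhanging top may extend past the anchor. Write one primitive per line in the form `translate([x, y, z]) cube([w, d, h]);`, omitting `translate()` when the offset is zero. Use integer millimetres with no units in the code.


translate([305, 190, 395]) cube([318, 278, 26]);
translate([305, 190, 0]) cube([36, 36, 395]);
translate([587, 190, 0]) cube([36, 36, 395]);
translate([305, 432, 0]) cube([36, 36, 395]);
translate([587, 432, 0]) cube([36, 36, 395]);
translate([341, 190, 127]) cube([246, 36, 24]);
translate([341, 432, 127]) cube([246, 36, 24]);
translate([305, 226, 127]) cube([36, 206, 24]);
translate([587, 226, 127]) cube([36, 206, 24]);
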